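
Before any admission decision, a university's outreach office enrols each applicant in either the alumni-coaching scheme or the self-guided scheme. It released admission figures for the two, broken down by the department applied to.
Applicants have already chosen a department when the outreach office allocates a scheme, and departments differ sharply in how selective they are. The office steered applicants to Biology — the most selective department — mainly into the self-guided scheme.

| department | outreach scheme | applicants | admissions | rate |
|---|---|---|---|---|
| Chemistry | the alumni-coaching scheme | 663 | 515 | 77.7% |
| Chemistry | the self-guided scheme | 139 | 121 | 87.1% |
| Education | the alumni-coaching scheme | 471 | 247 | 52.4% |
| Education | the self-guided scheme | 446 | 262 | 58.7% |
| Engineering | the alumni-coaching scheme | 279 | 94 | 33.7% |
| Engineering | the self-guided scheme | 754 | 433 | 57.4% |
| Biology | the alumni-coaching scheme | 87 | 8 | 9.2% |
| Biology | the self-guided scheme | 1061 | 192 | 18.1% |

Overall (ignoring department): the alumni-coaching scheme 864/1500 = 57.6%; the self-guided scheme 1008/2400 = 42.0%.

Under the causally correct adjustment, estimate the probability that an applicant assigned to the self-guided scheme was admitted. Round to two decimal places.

Department differs across outreach schemes for reasons unrelated to any effect of the outreach scheme itself, and it separately predicts the outcome — a classic confounder. We must compare within department levels.
Standardising the self-guided scheme to the population department mix: 0.206·121/139 + 0.235·262/446 + 0.265·433/754 + 0.294·192/1061 = 0.523.

0.52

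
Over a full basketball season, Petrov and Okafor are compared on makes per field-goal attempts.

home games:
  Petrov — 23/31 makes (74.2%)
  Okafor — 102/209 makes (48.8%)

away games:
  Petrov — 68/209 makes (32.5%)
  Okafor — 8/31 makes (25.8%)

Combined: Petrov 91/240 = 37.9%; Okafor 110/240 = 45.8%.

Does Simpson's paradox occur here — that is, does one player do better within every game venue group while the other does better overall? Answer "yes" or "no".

Within each game venue level (home games 74.2% vs 48.8%; away games 32.5% vs 25.8%), Petrov has the higher rate every time. Pooled: 37.9% vs 45.8% — Okafor has the higher rate overall. The two comparisons disagree.

yes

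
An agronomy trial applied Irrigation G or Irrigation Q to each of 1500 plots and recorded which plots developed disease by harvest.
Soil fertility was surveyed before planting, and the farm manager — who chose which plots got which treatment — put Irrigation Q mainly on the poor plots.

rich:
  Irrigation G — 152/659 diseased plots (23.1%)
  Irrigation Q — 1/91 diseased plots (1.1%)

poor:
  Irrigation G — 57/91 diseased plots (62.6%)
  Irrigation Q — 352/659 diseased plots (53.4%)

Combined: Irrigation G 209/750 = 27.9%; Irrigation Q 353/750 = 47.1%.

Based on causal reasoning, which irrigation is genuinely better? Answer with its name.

Irrigation Q

Since soil fertility is a pre-existing factor (not a product of the irrigation) and it affects the outcome on its own, it is a confounder. The stratified rates, not the pooled rate, identify the causal effect.
Within each level — rich: 23.1% vs 1.1%; poor: 62.6% vs 53.4% — Irrigation Q is lower every time.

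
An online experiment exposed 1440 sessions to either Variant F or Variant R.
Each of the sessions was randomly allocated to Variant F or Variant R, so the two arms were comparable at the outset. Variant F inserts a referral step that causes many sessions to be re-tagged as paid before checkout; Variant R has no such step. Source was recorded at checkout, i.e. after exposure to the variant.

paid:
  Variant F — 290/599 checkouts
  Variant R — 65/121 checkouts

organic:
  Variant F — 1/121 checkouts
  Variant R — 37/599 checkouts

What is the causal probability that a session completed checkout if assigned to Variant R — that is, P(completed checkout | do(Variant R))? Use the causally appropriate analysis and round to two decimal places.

0.14

The distribution of traffic source is itself part of what the variant does — it is an intermediate outcome. Holding it fixed would remove that part of the effect; the total effect is the pooled difference.
So P(outcome | do(Variant R)) is just the pooled rate for Variant R: 102/720 = 0.142.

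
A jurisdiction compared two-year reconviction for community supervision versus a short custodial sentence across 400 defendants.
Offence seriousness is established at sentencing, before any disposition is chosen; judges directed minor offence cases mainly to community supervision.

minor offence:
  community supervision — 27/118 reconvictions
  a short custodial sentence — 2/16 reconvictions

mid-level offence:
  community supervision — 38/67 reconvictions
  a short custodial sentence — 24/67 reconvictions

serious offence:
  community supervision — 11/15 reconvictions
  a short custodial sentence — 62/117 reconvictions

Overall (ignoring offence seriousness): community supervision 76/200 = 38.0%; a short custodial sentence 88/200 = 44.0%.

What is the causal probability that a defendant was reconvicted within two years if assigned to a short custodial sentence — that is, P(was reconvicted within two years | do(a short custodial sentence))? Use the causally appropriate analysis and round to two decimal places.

The stratified and pooled comparisons disagree (a short custodial sentence wins within each offence seriousness; community supervision wins overall), so the answer turns on the causal role of offence seriousness.
Since offence seriousness is a pre-existing factor (not a product of the disposition) and it affects the outcome on its own, it is a confounder. The stratified rates, not the pooled rate, identify the causal effect.
Standardising a short custodial sentence to the population offence seriousness mix: 0.335·2/16 + 0.335·24/67 + 0.330·62/117 = 0.337.

0.34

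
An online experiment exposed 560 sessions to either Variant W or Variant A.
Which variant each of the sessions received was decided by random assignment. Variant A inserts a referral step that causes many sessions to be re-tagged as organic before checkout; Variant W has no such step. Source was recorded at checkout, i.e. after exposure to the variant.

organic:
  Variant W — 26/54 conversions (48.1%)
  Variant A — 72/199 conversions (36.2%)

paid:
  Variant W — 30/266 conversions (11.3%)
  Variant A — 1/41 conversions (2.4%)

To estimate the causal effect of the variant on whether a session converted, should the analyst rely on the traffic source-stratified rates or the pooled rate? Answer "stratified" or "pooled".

pooled

Within every traffic source level Variant W has the higher rate, yet pooled Variant A does — Simpson's reversal.
Traffic source lies on the pathway variant → traffic source → outcome, so adjusting for it blocks the indirect effect. For the total causal effect of variant, use the unadjusted pooled rates.
Pooled: Variant W 17.5% vs Variant A 30.4%; Variant A is higher overall.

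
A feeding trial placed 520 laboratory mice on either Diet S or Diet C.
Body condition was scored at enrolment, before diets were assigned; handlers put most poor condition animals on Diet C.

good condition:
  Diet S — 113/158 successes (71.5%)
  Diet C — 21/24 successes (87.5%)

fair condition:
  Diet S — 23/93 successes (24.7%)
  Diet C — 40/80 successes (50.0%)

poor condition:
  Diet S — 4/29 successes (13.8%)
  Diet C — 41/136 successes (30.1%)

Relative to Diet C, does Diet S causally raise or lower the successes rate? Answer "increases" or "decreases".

Starting body condition is set before the diet has any effect — it is not caused by the diet — and it independently drives the outcome. That makes it a confounder, so the causal comparison is within starting body condition levels.
Within each level — good condition: 71.5% vs 87.5%; fair condition: 24.7% vs 50.0%; poor condition: 13.8% vs 30.1% — Diet C is higher every time.

decreases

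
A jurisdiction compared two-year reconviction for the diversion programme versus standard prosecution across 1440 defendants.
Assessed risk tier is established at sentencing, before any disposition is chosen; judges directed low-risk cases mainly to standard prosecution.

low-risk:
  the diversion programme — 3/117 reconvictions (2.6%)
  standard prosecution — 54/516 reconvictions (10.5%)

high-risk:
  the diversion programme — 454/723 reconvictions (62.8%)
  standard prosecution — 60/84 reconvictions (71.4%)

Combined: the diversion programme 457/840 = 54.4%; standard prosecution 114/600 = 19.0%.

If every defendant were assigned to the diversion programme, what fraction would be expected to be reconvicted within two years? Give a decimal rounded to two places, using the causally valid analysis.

The assessed risk tier-specific comparison favours the diversion programme throughout, but the pooled figures favour standard prosecution. The question is whether to condition on assessed risk tier.
Assessed risk tier is set before the disposition has any effect — it is not caused by the disposition — and it independently drives the outcome. That makes it a confounder, so the causal comparison is within assessed risk tier levels.
Standardising the diversion programme to the population assessed risk tier mix: 0.440·3/117 + 0.560·454/723 = 0.363.

0.36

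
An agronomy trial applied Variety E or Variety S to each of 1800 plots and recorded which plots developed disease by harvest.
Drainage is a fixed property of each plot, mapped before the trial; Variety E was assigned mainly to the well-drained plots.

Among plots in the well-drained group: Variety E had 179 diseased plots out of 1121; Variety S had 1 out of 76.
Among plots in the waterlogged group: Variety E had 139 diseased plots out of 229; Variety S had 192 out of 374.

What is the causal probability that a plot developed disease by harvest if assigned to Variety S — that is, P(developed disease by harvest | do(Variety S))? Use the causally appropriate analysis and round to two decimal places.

The field drainage-specific comparison favours Variety S throughout, but the pooled figures favour Variety E. The question is whether to condition on field drainage.
Here field drainage is a common cause — it drives both which variety a case falls under and the outcome. The crude comparison mixes populations; the stratum-specific rates are the causally relevant ones.
Standardising Variety S to the population field drainage mix: 0.665·1/76 + 0.335·192/374 = 0.181.

0.18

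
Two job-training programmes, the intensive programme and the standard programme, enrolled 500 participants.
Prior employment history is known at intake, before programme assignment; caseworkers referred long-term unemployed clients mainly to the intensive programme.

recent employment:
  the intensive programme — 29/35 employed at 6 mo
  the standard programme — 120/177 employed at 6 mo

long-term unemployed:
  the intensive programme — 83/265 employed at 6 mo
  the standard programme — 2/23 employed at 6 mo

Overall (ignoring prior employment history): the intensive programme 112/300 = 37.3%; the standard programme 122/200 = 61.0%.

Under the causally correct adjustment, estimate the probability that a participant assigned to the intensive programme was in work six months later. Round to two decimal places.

0.53

The stratified and pooled comparisons disagree (the intensive programme wins within each prior employment history; the standard programme wins overall), so the answer turns on the causal role of prior employment history.
Since prior employment history is a pre-existing factor (not a product of the programme) and it affects the outcome on its own, it is a confounder. The stratified rates, not the pooled rate, identify the causal effect.
Standardising the intensive programme to the population prior employment history mix: 0.424·29/35 + 0.576·83/265 = 0.532.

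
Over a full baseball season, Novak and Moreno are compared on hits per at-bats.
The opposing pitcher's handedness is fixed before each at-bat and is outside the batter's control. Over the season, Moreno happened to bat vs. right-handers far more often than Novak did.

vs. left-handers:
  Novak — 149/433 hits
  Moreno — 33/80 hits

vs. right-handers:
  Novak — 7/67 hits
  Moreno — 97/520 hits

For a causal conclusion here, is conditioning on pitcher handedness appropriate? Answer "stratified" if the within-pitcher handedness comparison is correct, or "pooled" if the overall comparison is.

Within every pitcher handedness level Moreno has the higher rate, yet pooled Novak does — Simpson's reversal.
Nothing the player does changes pitcher handedness; the imbalance is an allocation artefact. With pitcher handedness also predicting the outcome, the pooled figure is confounded, and the within-stratum comparison is the causal one.
Within each level — vs. left-handers: 34.4% vs 41.2%; vs. right-handers: 10.4% vs 18.7% — Moreno is higher every time.

stratified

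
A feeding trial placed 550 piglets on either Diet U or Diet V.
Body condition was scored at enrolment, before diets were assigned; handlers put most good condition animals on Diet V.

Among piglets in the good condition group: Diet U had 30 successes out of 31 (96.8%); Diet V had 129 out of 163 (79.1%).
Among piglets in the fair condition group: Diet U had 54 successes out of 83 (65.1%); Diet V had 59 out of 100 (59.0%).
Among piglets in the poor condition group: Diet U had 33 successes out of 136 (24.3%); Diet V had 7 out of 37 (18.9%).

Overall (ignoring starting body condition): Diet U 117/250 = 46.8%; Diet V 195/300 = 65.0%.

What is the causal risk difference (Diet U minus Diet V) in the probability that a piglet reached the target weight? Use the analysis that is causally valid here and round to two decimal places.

+0.10

Nothing the diet does changes starting body condition; the imbalance is an allocation artefact. With starting body condition also predicting the outcome, the pooled figure is confounded, and the within-stratum comparison is the causal one.
Adjusting over the population distribution of starting body condition: 0.353·(0.968−0.791) + 0.333·(0.651−0.590) + 0.315·(0.243−0.189) = +0.099.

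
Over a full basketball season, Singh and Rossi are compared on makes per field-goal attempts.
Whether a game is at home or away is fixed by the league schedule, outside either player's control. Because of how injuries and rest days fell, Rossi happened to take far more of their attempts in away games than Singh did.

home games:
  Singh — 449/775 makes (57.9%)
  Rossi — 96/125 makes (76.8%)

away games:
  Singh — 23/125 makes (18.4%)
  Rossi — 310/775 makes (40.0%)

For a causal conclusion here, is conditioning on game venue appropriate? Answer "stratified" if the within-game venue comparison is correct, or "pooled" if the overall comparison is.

The imbalance in game venue arose from how field-goal attempts were allocated, not from anything the player did; and game venue independently affects the outcome. The pooled gap is confounded — condition on game venue.
Within each level — home games: 57.9% vs 76.8%; away games: 18.4% vs 40.0% — Rossi is higher every time.

stratified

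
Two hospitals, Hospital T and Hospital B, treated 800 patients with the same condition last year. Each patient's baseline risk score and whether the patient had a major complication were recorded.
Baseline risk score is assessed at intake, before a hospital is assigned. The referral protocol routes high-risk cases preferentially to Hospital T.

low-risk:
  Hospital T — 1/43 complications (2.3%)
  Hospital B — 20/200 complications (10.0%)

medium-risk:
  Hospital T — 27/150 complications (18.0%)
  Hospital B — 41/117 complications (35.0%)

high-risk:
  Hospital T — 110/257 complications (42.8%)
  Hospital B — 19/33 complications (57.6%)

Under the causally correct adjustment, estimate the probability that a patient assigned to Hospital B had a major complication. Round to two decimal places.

Since baseline risk score is a pre-existing factor (not a product of the hospital) and it affects the outcome on its own, it is a confounder. The stratified rates, not the pooled rate, identify the causal effect.
Standardising Hospital B to the population baseline risk score mix: 0.304·20/200 + 0.334·41/117 + 0.362·19/33 = 0.356.

0.36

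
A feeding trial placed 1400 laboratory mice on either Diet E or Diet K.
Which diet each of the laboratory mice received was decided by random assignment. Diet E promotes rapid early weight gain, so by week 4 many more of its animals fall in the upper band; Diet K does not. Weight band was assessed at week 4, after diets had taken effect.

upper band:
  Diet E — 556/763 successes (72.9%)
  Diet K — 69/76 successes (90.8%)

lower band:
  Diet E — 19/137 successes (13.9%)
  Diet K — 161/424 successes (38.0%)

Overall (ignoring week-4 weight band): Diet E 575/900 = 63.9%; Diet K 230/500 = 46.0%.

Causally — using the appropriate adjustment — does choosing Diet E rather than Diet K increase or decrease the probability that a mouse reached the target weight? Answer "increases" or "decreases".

Week-4 weight band is recorded after the diet and is itself shifted by it — it sits on the causal path from diet to outcome. Conditioning on a mediator would strip out part of the effect we want; the pooled comparison gives the total causal effect.
Pooled: Diet E 63.9% vs Diet K 46.0%; Diet E is higher overall.

increases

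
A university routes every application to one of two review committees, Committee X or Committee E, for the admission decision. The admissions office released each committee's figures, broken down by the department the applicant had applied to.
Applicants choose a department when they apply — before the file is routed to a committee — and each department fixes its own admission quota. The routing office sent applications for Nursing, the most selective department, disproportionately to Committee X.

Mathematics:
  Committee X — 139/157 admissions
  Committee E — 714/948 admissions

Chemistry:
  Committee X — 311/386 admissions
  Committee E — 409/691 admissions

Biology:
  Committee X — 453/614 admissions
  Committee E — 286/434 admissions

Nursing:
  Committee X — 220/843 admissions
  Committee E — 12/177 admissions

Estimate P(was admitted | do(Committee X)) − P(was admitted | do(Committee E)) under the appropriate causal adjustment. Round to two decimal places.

+0.15

Since department is a pre-existing factor (not a product of the review committee) and it affects the outcome on its own, it is a confounder. The stratified rates, not the pooled rate, identify the causal effect.
Adjusting over the population distribution of department: 0.260·(0.885−0.753) + 0.253·(0.806−0.592) + 0.247·(0.738−0.659) + 0.240·(0.261−0.068) = +0.154.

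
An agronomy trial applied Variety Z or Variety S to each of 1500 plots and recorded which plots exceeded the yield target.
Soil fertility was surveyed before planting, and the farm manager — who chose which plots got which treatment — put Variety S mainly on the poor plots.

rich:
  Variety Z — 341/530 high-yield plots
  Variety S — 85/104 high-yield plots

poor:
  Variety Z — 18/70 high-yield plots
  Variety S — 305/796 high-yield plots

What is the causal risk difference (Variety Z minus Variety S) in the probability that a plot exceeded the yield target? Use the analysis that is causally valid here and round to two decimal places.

Within every soil fertility level Variety S has the higher rate, yet pooled Variety Z does — Simpson's reversal.
Nothing the variety does changes soil fertility; the imbalance is an allocation artefact. With soil fertility also predicting the outcome, the pooled figure is confounded, and the within-stratum comparison is the causal one.
Adjusting over the population distribution of soil fertility: 0.423·(0.643−0.817) + 0.577·(0.257−0.383) = -0.146.

-0.15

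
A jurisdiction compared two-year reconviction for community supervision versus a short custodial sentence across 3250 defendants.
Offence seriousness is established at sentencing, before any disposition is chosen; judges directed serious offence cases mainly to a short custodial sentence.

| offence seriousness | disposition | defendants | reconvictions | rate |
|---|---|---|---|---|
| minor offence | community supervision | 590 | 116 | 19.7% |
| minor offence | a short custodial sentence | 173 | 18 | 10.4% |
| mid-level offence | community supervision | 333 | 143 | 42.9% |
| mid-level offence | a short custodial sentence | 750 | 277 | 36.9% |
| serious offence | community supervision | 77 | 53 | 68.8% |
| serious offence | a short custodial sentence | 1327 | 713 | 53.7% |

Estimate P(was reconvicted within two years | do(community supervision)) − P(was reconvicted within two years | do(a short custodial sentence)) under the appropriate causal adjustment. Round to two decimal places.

+0.11

Nothing the disposition does changes offence seriousness; the imbalance is an allocation artefact. With offence seriousness also predicting the outcome, the pooled figure is confounded, and the within-stratum comparison is the causal one.
Adjusting over the population distribution of offence seriousness: 0.235·(0.197−0.104) + 0.333·(0.429−0.369) + 0.432·(0.688−0.537) = +0.107.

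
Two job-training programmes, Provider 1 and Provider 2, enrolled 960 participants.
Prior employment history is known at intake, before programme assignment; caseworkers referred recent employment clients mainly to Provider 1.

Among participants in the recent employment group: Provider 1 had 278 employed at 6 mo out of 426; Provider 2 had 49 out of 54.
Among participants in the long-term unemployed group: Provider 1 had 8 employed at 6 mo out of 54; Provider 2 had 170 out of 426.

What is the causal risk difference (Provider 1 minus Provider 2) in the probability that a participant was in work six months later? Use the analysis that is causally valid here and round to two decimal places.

-0.25

Prior employment history satisfies the back-door criterion: it is not a descendant of the programme, and it blocks the spurious path from programme to outcome. Adjusting for it (i.e., using the within-prior employment history rates) gives the causal effect.
Adjusting over the population distribution of prior employment history: 0.500·(0.653−0.907) + 0.500·(0.148−0.399) = -0.253.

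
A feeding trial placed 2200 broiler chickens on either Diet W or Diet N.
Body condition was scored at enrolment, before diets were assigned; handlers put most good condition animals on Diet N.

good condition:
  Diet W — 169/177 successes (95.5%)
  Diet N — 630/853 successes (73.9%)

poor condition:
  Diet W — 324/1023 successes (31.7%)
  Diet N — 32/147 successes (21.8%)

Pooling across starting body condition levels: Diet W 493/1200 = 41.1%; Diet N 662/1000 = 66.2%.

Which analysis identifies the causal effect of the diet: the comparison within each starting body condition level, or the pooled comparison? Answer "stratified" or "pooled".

stratified

The stratified and pooled comparisons disagree (Diet W wins within each starting body condition; Diet N wins overall), so the answer turns on the causal role of starting body condition.
The imbalance in starting body condition arose from how broiler chickens were allocated, not from anything the diet did; and starting body condition independently affects the outcome. The pooled gap is confounded — condition on starting body condition.
Within each level — good condition: 95.5% vs 73.9%; poor condition: 31.7% vs 21.8% — Diet W is higher every time.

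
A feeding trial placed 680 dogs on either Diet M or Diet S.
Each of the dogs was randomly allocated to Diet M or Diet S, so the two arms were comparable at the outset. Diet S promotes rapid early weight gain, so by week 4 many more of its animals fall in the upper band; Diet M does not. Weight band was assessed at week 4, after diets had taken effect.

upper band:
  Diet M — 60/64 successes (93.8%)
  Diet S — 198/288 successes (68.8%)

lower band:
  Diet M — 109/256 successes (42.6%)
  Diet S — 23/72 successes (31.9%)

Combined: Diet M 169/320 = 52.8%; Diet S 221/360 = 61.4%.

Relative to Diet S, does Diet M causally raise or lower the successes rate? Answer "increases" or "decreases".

Week-4 weight band is downstream of the diet. One should not condition on a consequence of treatment, so the overall rates are the right comparison.
Pooled: Diet M 52.8% vs Diet S 61.4%; Diet S is higher overall.

decreases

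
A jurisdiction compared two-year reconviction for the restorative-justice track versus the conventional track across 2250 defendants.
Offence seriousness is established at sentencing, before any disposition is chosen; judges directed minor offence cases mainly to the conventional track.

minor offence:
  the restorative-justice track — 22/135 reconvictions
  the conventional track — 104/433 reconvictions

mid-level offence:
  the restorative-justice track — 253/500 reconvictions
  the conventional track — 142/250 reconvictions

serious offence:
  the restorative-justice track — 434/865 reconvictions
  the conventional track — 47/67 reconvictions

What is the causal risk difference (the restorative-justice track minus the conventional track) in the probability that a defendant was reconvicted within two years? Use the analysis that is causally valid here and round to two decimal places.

-0.12

Offence seriousness satisfies the back-door criterion: it is not a descendant of the disposition, and it blocks the spurious path from disposition to outcome. Adjusting for it (i.e., using the within-offence seriousness rates) gives the causal effect.
Adjusting over the population distribution of offence seriousness: 0.252·(0.163−0.240) + 0.333·(0.506−0.568) + 0.414·(0.502−0.701) = -0.123.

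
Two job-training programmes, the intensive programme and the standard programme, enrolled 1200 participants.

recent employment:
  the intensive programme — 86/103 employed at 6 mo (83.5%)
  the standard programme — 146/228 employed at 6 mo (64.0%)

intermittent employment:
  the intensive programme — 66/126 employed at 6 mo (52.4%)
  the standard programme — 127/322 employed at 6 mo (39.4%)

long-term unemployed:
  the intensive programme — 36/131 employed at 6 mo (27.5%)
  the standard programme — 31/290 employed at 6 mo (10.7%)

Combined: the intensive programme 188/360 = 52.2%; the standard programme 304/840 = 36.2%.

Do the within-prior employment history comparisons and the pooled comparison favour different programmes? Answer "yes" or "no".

Within each prior employment history level (recent employment 83.5% vs 64.0%; intermittent employment 52.4% vs 39.4%; long-term unemployed 27.5% vs 10.7%), the intensive programme has the higher rate every time. Pooled: 52.2% vs 36.2% — the intensive programme has the higher rate overall. They agree.

no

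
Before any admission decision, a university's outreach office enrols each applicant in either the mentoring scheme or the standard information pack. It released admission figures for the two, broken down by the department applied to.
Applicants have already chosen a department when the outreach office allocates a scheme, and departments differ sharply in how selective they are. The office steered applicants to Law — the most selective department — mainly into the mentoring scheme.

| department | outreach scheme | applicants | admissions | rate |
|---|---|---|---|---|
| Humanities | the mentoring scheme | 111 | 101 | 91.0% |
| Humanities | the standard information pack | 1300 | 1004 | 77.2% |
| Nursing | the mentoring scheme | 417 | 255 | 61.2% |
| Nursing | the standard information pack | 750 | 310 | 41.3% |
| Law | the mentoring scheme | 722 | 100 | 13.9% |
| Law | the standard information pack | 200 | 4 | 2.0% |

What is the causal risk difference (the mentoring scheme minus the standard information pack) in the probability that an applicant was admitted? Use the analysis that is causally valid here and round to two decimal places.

+0.15

Department satisfies the back-door criterion: it is not a descendant of the outreach scheme, and it blocks the spurious path from outreach scheme to outcome. Adjusting for it (i.e., using the within-department rates) gives the causal effect.
Adjusting over the population distribution of department: 0.403·(0.910−0.772) + 0.333·(0.612−0.413) + 0.263·(0.139−0.020) = +0.153.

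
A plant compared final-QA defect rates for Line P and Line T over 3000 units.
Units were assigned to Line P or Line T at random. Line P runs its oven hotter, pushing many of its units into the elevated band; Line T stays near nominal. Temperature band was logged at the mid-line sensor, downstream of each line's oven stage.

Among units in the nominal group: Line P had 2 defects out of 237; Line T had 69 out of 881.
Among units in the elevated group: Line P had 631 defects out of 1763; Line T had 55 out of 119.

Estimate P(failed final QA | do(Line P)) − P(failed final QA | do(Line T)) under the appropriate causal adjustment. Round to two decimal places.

+0.19

Within every in-process temperature band level Line P has the lower rate, yet pooled Line T does — Simpson's reversal.
Stratifying would compare lines among units the lines themselves sorted into in-process temperature band groups — a form of selection on an intermediate. The unconditioned pooled rates give the total causal effect.
The causal difference is the pooled difference: 0.317 − 0.124 = +0.193.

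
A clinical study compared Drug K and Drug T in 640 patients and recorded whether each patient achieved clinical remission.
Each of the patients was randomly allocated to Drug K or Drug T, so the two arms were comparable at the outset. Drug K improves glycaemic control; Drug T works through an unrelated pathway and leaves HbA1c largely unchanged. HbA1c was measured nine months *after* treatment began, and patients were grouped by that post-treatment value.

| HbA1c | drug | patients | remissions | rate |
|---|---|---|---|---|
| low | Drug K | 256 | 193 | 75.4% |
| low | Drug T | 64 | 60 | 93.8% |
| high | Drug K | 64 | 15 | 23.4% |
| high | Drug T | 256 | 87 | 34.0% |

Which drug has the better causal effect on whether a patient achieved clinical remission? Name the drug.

The stratified and pooled comparisons disagree (Drug T wins within each HbA1c; Drug K wins overall), so the answer turns on the causal role of HbA1c.
The distribution of HbA1c is itself part of what the drug does — it is an intermediate outcome. Holding it fixed would remove that part of the effect; the total effect is the pooled difference.
Pooled: Drug K 65.0% vs Drug T 45.9%; Drug K is higher overall.

Drug K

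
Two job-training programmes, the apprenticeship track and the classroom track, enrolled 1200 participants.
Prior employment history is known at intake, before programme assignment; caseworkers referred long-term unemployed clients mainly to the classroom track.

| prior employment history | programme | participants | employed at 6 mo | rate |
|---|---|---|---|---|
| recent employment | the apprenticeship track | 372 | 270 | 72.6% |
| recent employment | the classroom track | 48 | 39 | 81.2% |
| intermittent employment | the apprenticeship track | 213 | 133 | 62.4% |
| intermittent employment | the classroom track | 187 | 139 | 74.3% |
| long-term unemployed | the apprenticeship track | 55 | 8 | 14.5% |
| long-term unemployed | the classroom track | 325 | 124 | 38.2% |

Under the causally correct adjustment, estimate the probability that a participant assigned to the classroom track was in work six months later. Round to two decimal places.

0.65

The stratified and pooled comparisons disagree (the classroom track wins within each prior employment history; the apprenticeship track wins overall), so the answer turns on the causal role of prior employment history.
The imbalance in prior employment history arose from how participants were allocated, not from anything the programme did; and prior employment history independently affects the outcome. The pooled gap is confounded — condition on prior employment history.
Standardising the classroom track to the population prior employment history mix: 0.350·39/48 + 0.333·139/187 + 0.317·124/325 = 0.653.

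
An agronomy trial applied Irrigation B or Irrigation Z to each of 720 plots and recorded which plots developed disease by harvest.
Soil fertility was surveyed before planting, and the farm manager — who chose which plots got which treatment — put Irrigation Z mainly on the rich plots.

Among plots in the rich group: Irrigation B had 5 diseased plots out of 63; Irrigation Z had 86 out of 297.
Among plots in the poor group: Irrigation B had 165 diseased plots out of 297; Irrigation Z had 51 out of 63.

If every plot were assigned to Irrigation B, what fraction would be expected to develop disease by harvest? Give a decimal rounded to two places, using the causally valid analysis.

0.32

Irrigation B is lower inside every soil fertility stratum but Irrigation Z is lower in aggregate. Whether to stratify depends on how soil fertility relates to the irrigation.
Since soil fertility is a pre-existing factor (not a product of the irrigation) and it affects the outcome on its own, it is a confounder. The stratified rates, not the pooled rate, identify the causal effect.
Standardising Irrigation B to the population soil fertility mix: 0.500·5/63 + 0.500·165/297 = 0.317.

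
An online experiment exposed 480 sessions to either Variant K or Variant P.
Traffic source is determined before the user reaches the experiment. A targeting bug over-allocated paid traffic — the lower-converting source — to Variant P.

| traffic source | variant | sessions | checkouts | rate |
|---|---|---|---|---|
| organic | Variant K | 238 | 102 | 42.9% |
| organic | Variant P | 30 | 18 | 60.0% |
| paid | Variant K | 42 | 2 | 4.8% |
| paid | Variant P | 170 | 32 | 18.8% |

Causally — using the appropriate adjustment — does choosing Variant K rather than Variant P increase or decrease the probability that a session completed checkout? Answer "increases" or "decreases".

Traffic source is set before the variant has any effect — it is not caused by the variant — and it independently drives the outcome. That makes it a confounder, so the causal comparison is within traffic source levels.
Within each level — organic: 42.9% vs 60.0%; paid: 4.8% vs 18.8% — Variant P is higher every time.

decreases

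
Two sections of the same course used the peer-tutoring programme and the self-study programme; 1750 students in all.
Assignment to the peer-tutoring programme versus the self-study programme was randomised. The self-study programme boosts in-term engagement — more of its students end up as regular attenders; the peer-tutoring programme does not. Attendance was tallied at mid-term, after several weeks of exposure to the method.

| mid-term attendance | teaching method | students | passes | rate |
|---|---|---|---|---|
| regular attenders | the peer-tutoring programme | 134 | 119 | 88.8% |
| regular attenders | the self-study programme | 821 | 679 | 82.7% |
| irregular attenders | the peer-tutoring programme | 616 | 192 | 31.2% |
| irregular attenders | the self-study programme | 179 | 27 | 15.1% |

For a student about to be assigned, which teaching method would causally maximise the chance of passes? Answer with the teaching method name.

Stratifying would compare teaching methods among students the teaching methods themselves sorted into mid-term attendance groups — a form of selection on an intermediate. The unconditioned pooled rates give the total causal effect.
Pooled: the peer-tutoring programme 41.5% vs the self-study programme 70.6%; the self-study programme is higher overall.

the self-study programme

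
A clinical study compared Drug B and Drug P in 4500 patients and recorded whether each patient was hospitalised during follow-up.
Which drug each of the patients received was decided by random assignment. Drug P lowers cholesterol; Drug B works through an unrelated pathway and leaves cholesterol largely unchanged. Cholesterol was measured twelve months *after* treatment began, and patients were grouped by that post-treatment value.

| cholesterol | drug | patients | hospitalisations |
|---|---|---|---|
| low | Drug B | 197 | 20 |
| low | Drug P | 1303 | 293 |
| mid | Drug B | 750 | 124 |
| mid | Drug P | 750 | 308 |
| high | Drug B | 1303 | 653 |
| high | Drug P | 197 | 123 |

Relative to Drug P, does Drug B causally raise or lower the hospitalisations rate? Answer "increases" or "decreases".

Within every cholesterol level Drug B has the lower rate, yet pooled Drug P does — Simpson's reversal.
Cholesterol here is a post-treatment variable shaped by the drug; conditioning on it would introduce bias rather than remove it. The overall comparison is the causal one.
Pooled: Drug B 35.4% vs Drug P 32.2%; Drug P is lower overall.

increases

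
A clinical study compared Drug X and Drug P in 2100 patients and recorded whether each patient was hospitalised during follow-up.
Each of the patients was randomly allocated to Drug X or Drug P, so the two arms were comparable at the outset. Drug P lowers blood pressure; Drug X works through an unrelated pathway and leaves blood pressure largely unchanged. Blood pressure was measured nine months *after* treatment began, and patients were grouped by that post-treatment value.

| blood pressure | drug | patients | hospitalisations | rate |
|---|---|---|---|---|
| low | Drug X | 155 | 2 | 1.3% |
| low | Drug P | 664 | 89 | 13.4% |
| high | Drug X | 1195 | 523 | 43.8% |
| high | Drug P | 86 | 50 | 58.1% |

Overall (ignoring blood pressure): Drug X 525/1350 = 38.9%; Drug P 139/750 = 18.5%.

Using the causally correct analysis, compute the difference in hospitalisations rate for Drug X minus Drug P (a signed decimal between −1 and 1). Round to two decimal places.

Stratifying would compare drugs among patients the drugs themselves sorted into blood pressure groups — a form of selection on an intermediate. The unconditioned pooled rates give the total causal effect.
The causal difference is the pooled difference: 0.389 − 0.185 = +0.204.

+0.20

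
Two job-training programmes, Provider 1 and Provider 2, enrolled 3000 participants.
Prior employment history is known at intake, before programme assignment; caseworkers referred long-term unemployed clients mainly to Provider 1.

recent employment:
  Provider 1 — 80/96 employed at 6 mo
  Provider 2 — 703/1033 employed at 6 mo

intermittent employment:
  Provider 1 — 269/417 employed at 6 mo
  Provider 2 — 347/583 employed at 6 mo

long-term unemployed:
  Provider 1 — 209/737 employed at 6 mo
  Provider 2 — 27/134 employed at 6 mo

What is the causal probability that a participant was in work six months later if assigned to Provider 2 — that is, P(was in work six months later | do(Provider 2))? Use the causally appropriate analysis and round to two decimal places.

0.51

Within every prior employment history level Provider 1 has the higher rate, yet pooled Provider 2 does — Simpson's reversal.
Prior employment history differs across programmes for reasons unrelated to any effect of the programme itself, and it separately predicts the outcome — a classic confounder. We must compare within prior employment history levels.
Standardising Provider 2 to the population prior employment history mix: 0.376·703/1033 + 0.333·347/583 + 0.290·27/134 = 0.513.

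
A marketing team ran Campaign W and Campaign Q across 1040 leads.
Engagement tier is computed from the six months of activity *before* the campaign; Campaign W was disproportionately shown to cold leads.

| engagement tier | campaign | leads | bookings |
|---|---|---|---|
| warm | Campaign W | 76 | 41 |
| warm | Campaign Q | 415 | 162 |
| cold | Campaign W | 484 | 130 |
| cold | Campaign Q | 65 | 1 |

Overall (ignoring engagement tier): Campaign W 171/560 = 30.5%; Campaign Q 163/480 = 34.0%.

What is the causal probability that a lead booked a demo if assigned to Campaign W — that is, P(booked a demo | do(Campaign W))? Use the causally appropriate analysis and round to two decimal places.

0.40

Here engagement tier is a common cause — it drives both which campaign a case falls under and the outcome. The crude comparison mixes populations; the stratum-specific rates are the causally relevant ones.
Standardising Campaign W to the population engagement tier mix: 0.472·41/76 + 0.528·130/484 = 0.396.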